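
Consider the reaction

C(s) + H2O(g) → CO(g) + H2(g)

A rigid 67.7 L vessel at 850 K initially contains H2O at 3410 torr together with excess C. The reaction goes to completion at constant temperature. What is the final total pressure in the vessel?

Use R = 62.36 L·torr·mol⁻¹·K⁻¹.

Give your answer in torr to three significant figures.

Since T and V are fixed, P_final/P_initial = n_final/n_initial = 2/1.
P_final = (2/1) × 3410 = 6820 torr

6820 torr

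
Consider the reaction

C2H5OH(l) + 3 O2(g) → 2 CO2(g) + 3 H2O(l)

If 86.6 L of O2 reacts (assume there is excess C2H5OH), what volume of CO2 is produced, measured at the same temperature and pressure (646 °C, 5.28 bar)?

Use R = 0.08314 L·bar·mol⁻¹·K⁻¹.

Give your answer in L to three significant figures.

57.7 L

At constant T and P, gas volumes are in the mole ratio: V(CO2) = (2/3) × 86.6 = 57.73 L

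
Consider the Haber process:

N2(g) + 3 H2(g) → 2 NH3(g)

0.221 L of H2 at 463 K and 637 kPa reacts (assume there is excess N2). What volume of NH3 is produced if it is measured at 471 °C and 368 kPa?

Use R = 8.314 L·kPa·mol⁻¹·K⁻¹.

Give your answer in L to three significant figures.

0.410 L

n(H2) = PV/RT = (637 × 0.221) / (8.314 × 463) = 0.03657 mol
n(NH3) = (2/3) × 0.03657 = 0.02438 mol
V = nRT/P = 0.02438 × 8.314 × 744.15 / 368 = 0.4099 L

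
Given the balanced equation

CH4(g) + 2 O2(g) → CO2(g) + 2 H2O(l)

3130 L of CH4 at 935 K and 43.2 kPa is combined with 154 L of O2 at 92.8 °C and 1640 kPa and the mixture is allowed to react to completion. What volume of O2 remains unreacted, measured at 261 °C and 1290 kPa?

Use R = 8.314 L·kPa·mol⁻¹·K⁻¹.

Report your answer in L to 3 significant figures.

166 L

n(CH4) = PV/RT = (43.2 × 3130) / (8.314 × 935) = 17.39 mol
n(O2) = PV/RT = (1640 × 154) / (8.314 × 365.95) = 83.01 mol
For 17.39 mol CH4, stoichiometry requires (2/1) × 17.39 = 34.78 mol O2; 83.01 mol is available, so CH4 is limiting.
n(O2) consumed = (2/1) × 17.39 = 34.78 mol; remaining = 83.01 − 34.78 = 48.23 mol
V(O2) = nRT/P = 48.23 × 8.314 × 534.15 / 1290 = 166.0 L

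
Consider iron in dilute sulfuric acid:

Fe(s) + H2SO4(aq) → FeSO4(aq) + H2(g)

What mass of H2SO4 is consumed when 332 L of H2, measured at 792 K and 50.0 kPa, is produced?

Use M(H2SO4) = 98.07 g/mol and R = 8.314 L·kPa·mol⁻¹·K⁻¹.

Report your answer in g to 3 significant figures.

n(H2) = PV/RT = (50.0 × 332) / (8.314 × 792) = 2.521 mol
n(H2SO4) = (1/1) × 2.521 = 2.521 mol
m(H2SO4) = 2.521 × 98.07 = 247.2 g

247 g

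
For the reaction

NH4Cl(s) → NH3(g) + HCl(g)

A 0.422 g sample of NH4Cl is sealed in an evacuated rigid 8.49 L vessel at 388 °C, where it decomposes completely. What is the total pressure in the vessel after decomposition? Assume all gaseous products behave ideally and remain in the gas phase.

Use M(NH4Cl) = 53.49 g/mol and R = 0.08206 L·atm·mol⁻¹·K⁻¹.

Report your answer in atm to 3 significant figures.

n(NH4Cl) = 0.422 / 53.49 = 0.007889 mol
n(gas produced) = (2/1) × 0.007889 = 0.01578 mol
P = nRT/V = 0.01578 × 0.08206 × 661.15 / 8.49 = 0.1008 atm

0.101 atm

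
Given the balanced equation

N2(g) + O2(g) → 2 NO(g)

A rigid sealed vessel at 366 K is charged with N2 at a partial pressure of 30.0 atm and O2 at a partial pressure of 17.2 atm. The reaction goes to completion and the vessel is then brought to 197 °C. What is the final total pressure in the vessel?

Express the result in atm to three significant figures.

60.6 atm

Because the vessel is rigid and T is held at 366 K, work the stoichiometry in partial pressures (P_i = n_iRT/V).
P(O2) required for 30.0 atm of N2 = (1/1) × 30.0 = 30.00 atm; available 17.2 atm, so O2 is limiting.
P(N2) remaining = 30.0 − (1/1) × 17.2 = 12.80 atm
P(gaseous products) = (2)/1 × 17.2 = 34.40 atm
P_total at 366 K = 12.80 + 34.40 = 47.20 atm
Scaling to 197 °C: P = 47.20 × 470.15/366 = 60.63 atm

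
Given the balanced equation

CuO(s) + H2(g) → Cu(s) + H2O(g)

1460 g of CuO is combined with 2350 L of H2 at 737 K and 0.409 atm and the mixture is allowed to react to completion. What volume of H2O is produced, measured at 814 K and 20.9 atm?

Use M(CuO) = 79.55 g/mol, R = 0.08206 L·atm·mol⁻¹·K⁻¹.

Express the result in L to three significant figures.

50.8 L

n(CuO) = 1460 / 79.55 = 18.35 mol
n(H2) = PV/RT = (0.409 × 2350) / (0.08206 × 737) = 15.89 mol
For 18.35 mol CuO, stoichiometry requires (1/1) × 18.35 = 18.35 mol H2; 15.89 mol is available, so H2 is limiting.
n(H2O) = (1/1) × 15.89 = 15.89 mol
V(H2O) = nRT/P = 15.89 × 0.08206 × 814 / 20.9 = 50.78 L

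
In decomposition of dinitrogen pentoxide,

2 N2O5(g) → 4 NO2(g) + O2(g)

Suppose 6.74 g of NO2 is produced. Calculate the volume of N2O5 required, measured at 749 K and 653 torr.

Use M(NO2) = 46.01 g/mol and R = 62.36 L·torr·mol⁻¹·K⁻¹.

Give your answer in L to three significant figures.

n(NO2) = 6.740 / 46.01 = 0.1465 mol
n(N2O5) = (2/4) × 0.1465 = 0.07325 mol
V = nRT/P = 0.07325 × 62.36 × 749 / 653 = 5.239 L

5.24 L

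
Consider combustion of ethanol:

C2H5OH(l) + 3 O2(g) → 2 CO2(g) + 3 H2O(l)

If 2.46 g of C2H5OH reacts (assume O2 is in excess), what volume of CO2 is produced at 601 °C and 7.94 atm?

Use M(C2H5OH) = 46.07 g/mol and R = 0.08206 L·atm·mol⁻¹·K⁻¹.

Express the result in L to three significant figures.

0.965 L

n(C2H5OH) = 2.460 / 46.07 = 0.05340 mol
n(CO2) = (2/1) × 0.05340 = 0.1068 mol
V = nRT/P = 0.1068 × 0.08206 × 874.15 / 7.94 = 0.9649 L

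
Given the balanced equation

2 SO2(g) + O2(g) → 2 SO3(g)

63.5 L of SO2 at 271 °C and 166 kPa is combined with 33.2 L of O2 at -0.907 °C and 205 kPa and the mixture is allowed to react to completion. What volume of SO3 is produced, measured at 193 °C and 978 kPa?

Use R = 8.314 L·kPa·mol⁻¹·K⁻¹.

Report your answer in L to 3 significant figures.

9.23 L

n(SO2) = PV/RT = (166 × 63.5) / (8.314 × 544.15) = 2.330 mol
n(O2) = PV/RT = (205 × 33.2) / (8.314 × 272.243) = 3.007 mol
For 2.330 mol SO2, stoichiometry requires (1/2) × 2.330 = 1.165 mol O2; 3.007 mol is available, so SO2 is limiting.
n(SO3) = (2/2) × 2.330 = 2.330 mol
V(SO3) = nRT/P = 2.330 × 8.314 × 466.15 / 978 = 9.233 L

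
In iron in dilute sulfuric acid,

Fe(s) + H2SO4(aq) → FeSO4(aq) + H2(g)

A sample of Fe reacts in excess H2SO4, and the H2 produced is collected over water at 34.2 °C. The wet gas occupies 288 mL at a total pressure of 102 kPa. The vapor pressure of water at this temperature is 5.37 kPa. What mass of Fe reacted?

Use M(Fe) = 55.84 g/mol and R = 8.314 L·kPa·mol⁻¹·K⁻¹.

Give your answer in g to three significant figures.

P(H2) = 102 − 5.37 = 96.63 kPa
n(H2) = PV/RT = (96.63 × 0.2880) / (8.314 × 307.35) = 0.01089 mol
n(Fe) = (1/1) × 0.01089 = 0.01089 mol
m(Fe) = 0.01089 × 55.84 = 0.6081 g

0.608 g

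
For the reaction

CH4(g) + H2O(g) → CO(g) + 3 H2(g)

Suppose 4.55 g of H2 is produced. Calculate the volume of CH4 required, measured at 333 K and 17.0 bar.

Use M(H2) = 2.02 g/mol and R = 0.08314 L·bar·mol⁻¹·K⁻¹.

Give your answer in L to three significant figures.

1.22 L

n(H2) = 4.550 / 2.02 = 2.252 mol
n(CH4) = (1/3) × 2.252 = 0.7507 mol
V = nRT/P = 0.7507 × 0.08314 × 333 / 17.0 = 1.223 L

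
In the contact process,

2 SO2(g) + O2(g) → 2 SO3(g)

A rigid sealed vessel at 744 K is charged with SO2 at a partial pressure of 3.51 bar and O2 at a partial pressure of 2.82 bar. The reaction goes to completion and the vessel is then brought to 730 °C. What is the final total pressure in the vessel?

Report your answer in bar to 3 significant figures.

6.17 bar

With V and T fixed, P_i ∝ n_i, so the mole ratios apply directly to partial pressures at 744 K.
P(O2) required for 3.51 bar of SO2 = (1/2) × 3.51 = 1.755 bar; available 2.82 bar, so SO2 is limiting.
P(O2) remaining = 2.82 − (1/2) × 3.51 = 1.065 bar
P(gaseous products) = (2)/2 × 3.51 = 3.510 bar
P_total at 744 K = 1.065 + 3.510 = 4.575 bar
Scaling to 730 °C: P = 4.575 × 1003.15/744 = 6.169 bar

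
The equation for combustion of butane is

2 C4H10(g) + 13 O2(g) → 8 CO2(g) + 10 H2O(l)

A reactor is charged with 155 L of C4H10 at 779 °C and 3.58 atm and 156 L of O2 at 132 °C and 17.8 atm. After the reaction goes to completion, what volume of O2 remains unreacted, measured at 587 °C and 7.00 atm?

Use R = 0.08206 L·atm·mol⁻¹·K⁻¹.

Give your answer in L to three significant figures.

n(C4H10) = PV/RT = (3.58 × 155) / (0.08206 × 1052.15) = 6.427 mol
n(O2) = PV/RT = (17.8 × 156) / (0.08206 × 405.15) = 83.52 mol
For 6.427 mol C4H10, stoichiometry requires (13/2) × 6.427 = 41.78 mol O2; 83.52 mol is available, so C4H10 is limiting.
n(O2) consumed = (13/2) × 6.427 = 41.78 mol; remaining = 83.52 − 41.78 = 41.74 mol
V(O2) = nRT/P = 41.74 × 0.08206 × 860.15 / 7.00 = 420.9 L

421 L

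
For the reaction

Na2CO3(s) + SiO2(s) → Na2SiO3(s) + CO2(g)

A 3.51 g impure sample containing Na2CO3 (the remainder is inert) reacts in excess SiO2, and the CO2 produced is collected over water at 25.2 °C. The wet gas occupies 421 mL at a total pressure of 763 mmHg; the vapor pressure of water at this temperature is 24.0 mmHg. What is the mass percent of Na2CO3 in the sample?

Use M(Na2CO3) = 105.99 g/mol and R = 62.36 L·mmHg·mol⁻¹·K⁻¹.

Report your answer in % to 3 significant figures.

P(CO2) = 763 − 24.0 = 739.0 mmHg
n(CO2) = PV/RT = (739.0 × 0.4210) / (62.36 × 298.35) = 0.01672 mol
n(Na2CO3) = (1/1) × 0.01672 = 0.01672 mol
m(Na2CO3) = 0.01672 × 105.99 = 1.772 g
%Na2CO3 = 1.772 / 3.51 × 100 = 50.48%

50.5 %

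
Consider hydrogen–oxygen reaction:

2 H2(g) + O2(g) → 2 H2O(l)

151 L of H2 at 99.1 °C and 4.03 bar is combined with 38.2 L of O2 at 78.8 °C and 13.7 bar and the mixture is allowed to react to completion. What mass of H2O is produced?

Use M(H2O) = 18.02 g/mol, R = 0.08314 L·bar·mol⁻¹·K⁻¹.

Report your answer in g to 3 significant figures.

354 g

n(H2) = PV/RT = (4.03 × 151) / (0.08314 × 372.25) = 19.66 mol
n(O2) = PV/RT = (13.7 × 38.2) / (0.08314 × 351.95) = 17.89 mol
For 19.66 mol H2, stoichiometry requires (1/2) × 19.66 = 9.830 mol O2; 17.89 mol is available, so H2 is limiting.
n(H2O) = (2/2) × 19.66 = 19.66 mol
m(H2O) = 19.66 × 18.02 = 354.3 g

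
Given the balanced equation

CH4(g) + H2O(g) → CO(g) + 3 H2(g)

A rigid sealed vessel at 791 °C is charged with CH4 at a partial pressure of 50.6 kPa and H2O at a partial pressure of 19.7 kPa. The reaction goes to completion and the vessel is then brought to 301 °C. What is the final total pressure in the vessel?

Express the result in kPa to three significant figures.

59.2 kPa

With V and T fixed, P_i ∝ n_i, so the mole ratios apply directly to partial pressures at 791 °C.
P(H2O) required for 50.6 kPa of CH4 = (1/1) × 50.6 = 50.60 kPa; available 19.7 kPa, so H2O is limiting.
P(CH4) remaining = 50.6 − (1/1) × 19.7 = 30.90 kPa
P(gaseous products) = (1+3)/1 × 19.7 = 78.80 kPa
P_total at 791 °C = 30.90 + 78.80 = 109.7 kPa
Scaling to 301 °C: P = 109.7 × 574.15/1064.15 = 59.19 kPa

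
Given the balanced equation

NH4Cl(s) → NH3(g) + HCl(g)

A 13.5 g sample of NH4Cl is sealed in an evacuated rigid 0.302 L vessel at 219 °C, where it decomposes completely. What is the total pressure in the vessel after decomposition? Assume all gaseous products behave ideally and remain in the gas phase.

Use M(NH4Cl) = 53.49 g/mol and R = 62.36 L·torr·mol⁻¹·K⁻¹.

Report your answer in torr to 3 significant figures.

n(NH4Cl) = 13.5 / 53.49 = 0.2524 mol
n(gas produced) = (2/1) × 0.2524 = 0.5048 mol
P = nRT/V = 0.5048 × 62.36 × 492.15 / 0.302 = 51300 torr

51300 torr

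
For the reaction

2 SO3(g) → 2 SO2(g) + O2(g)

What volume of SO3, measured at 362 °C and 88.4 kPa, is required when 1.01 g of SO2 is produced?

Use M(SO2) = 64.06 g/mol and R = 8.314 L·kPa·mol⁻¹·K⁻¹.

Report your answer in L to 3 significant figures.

0.942 L

n(SO2) = 1.010 / 64.06 = 0.01577 mol
n(SO3) = (2/2) × 0.01577 = 0.01577 mol
V = nRT/P = 0.01577 × 8.314 × 635.15 / 88.4 = 0.9420 L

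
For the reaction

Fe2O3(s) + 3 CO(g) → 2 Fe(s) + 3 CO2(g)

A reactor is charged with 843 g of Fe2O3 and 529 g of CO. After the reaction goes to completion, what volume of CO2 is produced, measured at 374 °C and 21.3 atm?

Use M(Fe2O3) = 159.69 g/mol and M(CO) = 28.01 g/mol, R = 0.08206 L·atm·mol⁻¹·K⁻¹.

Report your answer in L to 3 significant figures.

39.5 L

n(Fe2O3) = 843 / 159.69 = 5.279 mol
n(CO) = 529 / 28.01 = 18.89 mol
For 5.279 mol Fe2O3, stoichiometry requires (3/1) × 5.279 = 15.84 mol CO; 18.89 mol is available, so Fe2O3 is limiting.
n(CO2) = (3/1) × 5.279 = 15.84 mol
V(CO2) = nRT/P = 15.84 × 0.08206 × 647.15 / 21.3 = 39.49 L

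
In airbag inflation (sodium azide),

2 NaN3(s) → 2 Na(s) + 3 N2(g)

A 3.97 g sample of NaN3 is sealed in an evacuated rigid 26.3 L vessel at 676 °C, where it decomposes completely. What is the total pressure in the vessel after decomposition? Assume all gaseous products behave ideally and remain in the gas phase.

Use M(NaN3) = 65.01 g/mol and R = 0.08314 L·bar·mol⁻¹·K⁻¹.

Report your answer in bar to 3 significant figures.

0.275 bar

n(NaN3) = 3.97 / 65.01 = 0.06107 mol
n(gas produced) = (3/2) × 0.06107 = 0.09160 mol
P = nRT/V = 0.09160 × 0.08314 × 949.15 / 26.3 = 0.2748 bar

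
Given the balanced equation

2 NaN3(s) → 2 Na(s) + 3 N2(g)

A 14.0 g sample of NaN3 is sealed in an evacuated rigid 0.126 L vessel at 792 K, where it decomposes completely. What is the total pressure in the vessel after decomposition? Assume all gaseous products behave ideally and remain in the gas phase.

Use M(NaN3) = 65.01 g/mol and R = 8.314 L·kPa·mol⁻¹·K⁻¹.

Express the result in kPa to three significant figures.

n(NaN3) = 14.0 / 65.01 = 0.2154 mol
n(gas produced) = (3/2) × 0.2154 = 0.3231 mol
P = nRT/V = 0.3231 × 8.314 × 792 / 0.126 = 16890 kPa

16900 kPa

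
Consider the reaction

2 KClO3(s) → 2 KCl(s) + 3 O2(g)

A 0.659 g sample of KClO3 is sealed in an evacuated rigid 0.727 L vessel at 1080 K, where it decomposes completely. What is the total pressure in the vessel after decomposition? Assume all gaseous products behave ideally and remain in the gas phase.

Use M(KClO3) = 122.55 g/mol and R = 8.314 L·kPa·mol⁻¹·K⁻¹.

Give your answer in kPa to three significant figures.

99.6 kPa

n(KClO3) = 0.659 / 122.55 = 0.005377 mol
n(gas produced) = (3/2) × 0.005377 = 0.008065 mol
P = nRT/V = 0.008065 × 8.314 × 1080 / 0.727 = 99.61 kPa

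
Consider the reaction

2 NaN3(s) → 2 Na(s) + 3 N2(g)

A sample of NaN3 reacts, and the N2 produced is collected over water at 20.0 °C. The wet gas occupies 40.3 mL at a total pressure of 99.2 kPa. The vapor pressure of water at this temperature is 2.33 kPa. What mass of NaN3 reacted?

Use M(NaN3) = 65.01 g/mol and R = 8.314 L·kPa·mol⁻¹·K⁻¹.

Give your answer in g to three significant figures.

P(N2) = 99.2 − 2.33 = 96.87 kPa
n(N2) = PV/RT = (96.87 × 0.04030) / (8.314 × 293.15) = 0.001602 mol
n(NaN3) = (2/3) × 0.001602 = 0.001068 mol
m(NaN3) = 0.001068 × 65.01 = 0.06943 g

0.0694 g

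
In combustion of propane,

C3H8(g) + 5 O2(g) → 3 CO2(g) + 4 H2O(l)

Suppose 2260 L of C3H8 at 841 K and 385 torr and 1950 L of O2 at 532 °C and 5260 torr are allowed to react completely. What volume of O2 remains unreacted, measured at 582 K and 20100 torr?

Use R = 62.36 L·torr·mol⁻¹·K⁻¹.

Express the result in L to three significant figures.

n(C3H8) = PV/RT = (385 × 2260) / (62.36 × 841) = 16.59 mol
n(O2) = PV/RT = (5260 × 1950) / (62.36 × 805.15) = 204.3 mol
For 16.59 mol C3H8, stoichiometry requires (5/1) × 16.59 = 82.95 mol O2; 204.3 mol is available, so C3H8 is limiting.
n(O2) consumed = (5/1) × 16.59 = 82.95 mol; remaining = 204.3 − 82.95 = 121.4 mol
V(O2) = nRT/P = 121.4 × 62.36 × 582 / 20100 = 219.2 L

219 L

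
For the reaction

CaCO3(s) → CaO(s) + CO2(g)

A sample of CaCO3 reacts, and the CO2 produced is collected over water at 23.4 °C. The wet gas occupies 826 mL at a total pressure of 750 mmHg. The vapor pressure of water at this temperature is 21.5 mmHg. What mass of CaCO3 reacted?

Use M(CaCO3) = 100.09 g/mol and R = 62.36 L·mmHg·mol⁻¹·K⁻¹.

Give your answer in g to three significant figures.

P(CO2) = 750 − 21.5 = 728.5 mmHg
n(CO2) = PV/RT = (728.5 × 0.8260) / (62.36 × 296.55) = 0.03254 mol
n(CaCO3) = (1/1) × 0.03254 = 0.03254 mol
m(CaCO3) = 0.03254 × 100.09 = 3.257 g

3.26 g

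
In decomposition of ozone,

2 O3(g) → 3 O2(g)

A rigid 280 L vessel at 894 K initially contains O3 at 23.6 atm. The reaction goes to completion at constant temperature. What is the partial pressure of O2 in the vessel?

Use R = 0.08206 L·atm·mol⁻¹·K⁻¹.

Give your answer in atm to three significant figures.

35.4 atm

n(O3)₀ = PV/RT = (23.6 × 280) / (0.08206 × 894) = 90.07 mol
n(O2) = (3/2) × 90.07 = 135.1 mol
P(O2) = nRT/V = 135.1 × 0.08206 × 894 / 280 = 35.40 atm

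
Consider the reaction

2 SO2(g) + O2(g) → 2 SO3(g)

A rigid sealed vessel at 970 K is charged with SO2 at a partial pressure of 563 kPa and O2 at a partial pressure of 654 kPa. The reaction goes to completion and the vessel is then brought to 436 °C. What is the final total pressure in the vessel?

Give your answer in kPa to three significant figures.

684 kPa

At constant V, partial pressures at 970 K are proportional to moles, so apply stoichiometry directly to pressures.
P(O2) required for 563 kPa of SO2 = (1/2) × 563 = 281.5 kPa; available 654 kPa, so SO2 is limiting.
P(O2) remaining = 654 − (1/2) × 563 = 372.5 kPa
P(gaseous products) = (2)/2 × 563 = 563.0 kPa
P_total at 970 K = 372.5 + 563.0 = 935.5 kPa
Scaling to 436 °C: P = 935.5 × 709.15/970 = 683.9 kPa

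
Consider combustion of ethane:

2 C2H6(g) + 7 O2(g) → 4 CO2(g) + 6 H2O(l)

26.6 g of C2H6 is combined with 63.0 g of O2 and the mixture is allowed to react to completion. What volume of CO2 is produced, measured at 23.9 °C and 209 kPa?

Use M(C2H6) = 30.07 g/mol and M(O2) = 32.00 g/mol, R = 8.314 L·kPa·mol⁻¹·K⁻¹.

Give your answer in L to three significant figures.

n(C2H6) = 26.6 / 30.07 = 0.8846 mol
n(O2) = 63.0 / 32.00 = 1.969 mol
For 0.8846 mol C2H6, stoichiometry requires (7/2) × 0.8846 = 3.096 mol O2; 1.969 mol is available, so O2 is limiting.
n(CO2) = (4/7) × 1.969 = 1.125 mol
V(CO2) = nRT/P = 1.125 × 8.314 × 297.05 / 209 = 13.29 L

13.3 L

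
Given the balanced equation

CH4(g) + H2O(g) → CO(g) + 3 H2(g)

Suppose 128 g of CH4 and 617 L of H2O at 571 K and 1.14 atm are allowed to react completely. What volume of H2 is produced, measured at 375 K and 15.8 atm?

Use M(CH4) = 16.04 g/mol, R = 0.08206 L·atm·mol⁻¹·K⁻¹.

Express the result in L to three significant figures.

n(CH4) = 128 / 16.04 = 7.980 mol
n(H2O) = PV/RT = (1.14 × 617) / (0.08206 × 571) = 15.01 mol
For 7.980 mol CH4, stoichiometry requires (1/1) × 7.980 = 7.980 mol H2O; 15.01 mol is available, so CH4 is limiting.
n(H2) = (3/1) × 7.980 = 23.94 mol
V(H2) = nRT/P = 23.94 × 0.08206 × 375 / 15.8 = 46.63 L

46.6 L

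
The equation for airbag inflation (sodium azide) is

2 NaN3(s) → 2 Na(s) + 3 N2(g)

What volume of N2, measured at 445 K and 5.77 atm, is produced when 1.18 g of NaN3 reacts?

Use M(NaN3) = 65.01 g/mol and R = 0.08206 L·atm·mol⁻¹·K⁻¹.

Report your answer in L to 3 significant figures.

n(NaN3) = 1.180 / 65.01 = 0.01815 mol
n(N2) = (3/2) × 0.01815 = 0.02722 mol
V = nRT/P = 0.02722 × 0.08206 × 445 / 5.77 = 0.1723 L

0.172 L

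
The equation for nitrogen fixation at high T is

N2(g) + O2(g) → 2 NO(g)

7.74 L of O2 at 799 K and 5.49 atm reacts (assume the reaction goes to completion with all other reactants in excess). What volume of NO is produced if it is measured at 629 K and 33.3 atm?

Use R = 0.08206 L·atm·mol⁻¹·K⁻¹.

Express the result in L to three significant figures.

2.01 L

n(O2) = PV/RT = (5.49 × 7.74) / (0.08206 × 799) = 0.6481 mol
n(NO) = (2/1) × 0.6481 = 1.296 mol
V = nRT/P = 1.296 × 0.08206 × 629 / 33.3 = 2.009 L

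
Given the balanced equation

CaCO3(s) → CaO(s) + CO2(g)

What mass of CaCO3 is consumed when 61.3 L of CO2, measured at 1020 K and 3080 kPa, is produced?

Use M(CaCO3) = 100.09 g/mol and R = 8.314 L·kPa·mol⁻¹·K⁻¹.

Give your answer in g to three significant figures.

n(CO2) = PV/RT = (3080 × 61.3) / (8.314 × 1020) = 22.26 mol
n(CaCO3) = (1/1) × 22.26 = 22.26 mol
m(CaCO3) = 22.26 × 100.09 = 2228 g

2230 g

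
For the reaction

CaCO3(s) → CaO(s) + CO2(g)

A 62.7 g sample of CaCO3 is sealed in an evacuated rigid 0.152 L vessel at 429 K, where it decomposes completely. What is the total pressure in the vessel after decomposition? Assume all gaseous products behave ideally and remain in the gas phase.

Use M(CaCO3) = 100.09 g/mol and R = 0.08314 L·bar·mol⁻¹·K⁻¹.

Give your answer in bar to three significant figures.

147 bar

n(CaCO3) = 62.7 / 100.09 = 0.6264 mol
n(gas produced) = (1/1) × 0.6264 = 0.6264 mol
P = nRT/V = 0.6264 × 0.08314 × 429 / 0.152 = 147.0 bar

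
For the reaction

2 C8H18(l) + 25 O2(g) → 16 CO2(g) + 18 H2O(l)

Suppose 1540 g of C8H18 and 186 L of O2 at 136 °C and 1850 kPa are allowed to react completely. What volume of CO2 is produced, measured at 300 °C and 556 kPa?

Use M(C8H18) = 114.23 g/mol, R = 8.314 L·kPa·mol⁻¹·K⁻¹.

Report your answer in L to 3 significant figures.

555 L

n(C8H18) = 1540 / 114.23 = 13.48 mol
n(O2) = PV/RT = (1850 × 186) / (8.314 × 409.15) = 101.2 mol
For 13.48 mol C8H18, stoichiometry requires (25/2) × 13.48 = 168.5 mol O2; 101.2 mol is available, so O2 is limiting.
n(CO2) = (16/25) × 101.2 = 64.77 mol
V(CO2) = nRT/P = 64.77 × 8.314 × 573.15 / 556 = 555.1 L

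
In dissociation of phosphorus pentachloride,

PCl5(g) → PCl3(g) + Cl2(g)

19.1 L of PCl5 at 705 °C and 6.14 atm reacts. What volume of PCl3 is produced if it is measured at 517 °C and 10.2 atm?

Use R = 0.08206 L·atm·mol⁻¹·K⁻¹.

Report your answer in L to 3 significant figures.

n(PCl5) = PV/RT = (6.14 × 19.1) / (0.08206 × 978.15) = 1.461 mol
n(PCl3) = (1/1) × 1.461 = 1.461 mol
V = nRT/P = 1.461 × 0.08206 × 790.15 / 10.2 = 9.287 L

9.29 L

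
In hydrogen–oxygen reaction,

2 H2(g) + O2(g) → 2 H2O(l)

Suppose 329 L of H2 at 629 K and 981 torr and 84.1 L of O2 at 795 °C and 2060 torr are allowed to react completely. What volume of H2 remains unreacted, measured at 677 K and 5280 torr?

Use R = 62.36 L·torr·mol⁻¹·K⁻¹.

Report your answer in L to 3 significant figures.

24.2 L

n(H2) = PV/RT = (981 × 329) / (62.36 × 629) = 8.228 mol
n(O2) = PV/RT = (2060 × 84.1) / (62.36 × 1068.15) = 2.601 mol
For 8.228 mol H2, stoichiometry requires (1/2) × 8.228 = 4.114 mol O2; 2.601 mol is available, so O2 is limiting.
n(H2) consumed = (2/1) × 2.601 = 5.202 mol; remaining = 8.228 − 5.202 = 3.026 mol
V(H2) = nRT/P = 3.026 × 62.36 × 677 / 5280 = 24.20 L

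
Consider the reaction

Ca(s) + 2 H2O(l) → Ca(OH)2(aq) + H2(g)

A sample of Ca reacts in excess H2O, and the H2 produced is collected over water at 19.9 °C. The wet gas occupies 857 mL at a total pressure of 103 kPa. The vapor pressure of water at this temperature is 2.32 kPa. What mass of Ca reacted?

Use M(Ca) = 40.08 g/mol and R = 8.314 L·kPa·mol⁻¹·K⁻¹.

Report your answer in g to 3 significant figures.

P(H2) = 103 − 2.32 = 100.7 kPa
n(H2) = PV/RT = (100.7 × 0.8570) / (8.314 × 293.05) = 0.03542 mol
n(Ca) = (1/1) × 0.03542 = 0.03542 mol
m(Ca) = 0.03542 × 40.08 = 1.420 g

1.42 g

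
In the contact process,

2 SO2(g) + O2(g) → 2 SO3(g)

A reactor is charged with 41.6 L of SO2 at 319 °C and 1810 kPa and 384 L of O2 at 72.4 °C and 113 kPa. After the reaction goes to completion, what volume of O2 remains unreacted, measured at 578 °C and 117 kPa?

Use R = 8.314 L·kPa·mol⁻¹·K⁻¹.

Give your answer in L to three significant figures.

451 L

n(SO2) = PV/RT = (1810 × 41.6) / (8.314 × 592.15) = 15.29 mol
n(O2) = PV/RT = (113 × 384) / (8.314 × 345.55) = 15.10 mol
For 15.29 mol SO2, stoichiometry requires (1/2) × 15.29 = 7.645 mol O2; 15.10 mol is available, so SO2 is limiting.
n(O2) consumed = (1/2) × 15.29 = 7.645 mol; remaining = 15.10 − 7.645 = 7.455 mol
V(O2) = nRT/P = 7.455 × 8.314 × 851.15 / 117 = 450.9 L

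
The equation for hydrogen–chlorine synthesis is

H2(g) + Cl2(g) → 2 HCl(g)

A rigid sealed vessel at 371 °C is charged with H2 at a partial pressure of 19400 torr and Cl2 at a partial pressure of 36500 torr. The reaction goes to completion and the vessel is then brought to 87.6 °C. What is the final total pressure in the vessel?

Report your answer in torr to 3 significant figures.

31300 torr

At constant V, partial pressures at 371 °C are proportional to moles, so apply stoichiometry directly to pressures.
P(Cl2) required for 19400 torr of H2 = (1/1) × 19400 = 19400 torr; available 36500 torr, so H2 is limiting.
P(Cl2) remaining = 36500 − (1/1) × 19400 = 17100 torr
P(gaseous products) = (2)/1 × 19400 = 38800 torr
P_total at 371 °C = 17100 + 38800 = 55900 torr
Scaling to 87.6 °C: P = 55900 × 360.75/644.15 = 31310 torr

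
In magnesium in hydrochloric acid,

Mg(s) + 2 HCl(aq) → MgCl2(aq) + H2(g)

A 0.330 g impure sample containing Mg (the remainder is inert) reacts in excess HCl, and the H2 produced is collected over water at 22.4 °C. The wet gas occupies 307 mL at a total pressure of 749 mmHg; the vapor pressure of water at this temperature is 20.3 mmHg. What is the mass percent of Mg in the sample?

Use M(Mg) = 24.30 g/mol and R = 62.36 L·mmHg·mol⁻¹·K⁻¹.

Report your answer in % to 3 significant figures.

P(H2) = 749 − 20.3 = 728.7 mmHg
n(H2) = PV/RT = (728.7 × 0.3070) / (62.36 × 295.55) = 0.01214 mol
n(Mg) = (1/1) × 0.01214 = 0.01214 mol
m(Mg) = 0.01214 × 24.30 = 0.2950 g
%Mg = 0.2950 / 0.330 × 100 = 89.39%

89.4 %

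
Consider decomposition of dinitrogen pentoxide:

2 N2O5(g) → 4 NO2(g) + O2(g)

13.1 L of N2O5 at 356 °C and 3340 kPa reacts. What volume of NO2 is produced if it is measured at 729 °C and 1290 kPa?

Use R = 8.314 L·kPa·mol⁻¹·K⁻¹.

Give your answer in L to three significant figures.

n(N2O5) = PV/RT = (3340 × 13.1) / (8.314 × 629.15) = 8.365 mol
n(NO2) = (4/2) × 8.365 = 16.73 mol
V = nRT/P = 16.73 × 8.314 × 1002.15 / 1290 = 108.1 L

108 L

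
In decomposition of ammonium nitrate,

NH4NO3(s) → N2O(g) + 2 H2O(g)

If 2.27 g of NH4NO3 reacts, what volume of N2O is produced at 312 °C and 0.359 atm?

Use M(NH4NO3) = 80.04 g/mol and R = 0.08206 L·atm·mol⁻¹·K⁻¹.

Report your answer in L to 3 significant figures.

3.79 L

n(NH4NO3) = 2.270 / 80.04 = 0.02836 mol
n(N2O) = (1/1) × 0.02836 = 0.02836 mol
V = nRT/P = 0.02836 × 0.08206 × 585.15 / 0.359 = 3.793 L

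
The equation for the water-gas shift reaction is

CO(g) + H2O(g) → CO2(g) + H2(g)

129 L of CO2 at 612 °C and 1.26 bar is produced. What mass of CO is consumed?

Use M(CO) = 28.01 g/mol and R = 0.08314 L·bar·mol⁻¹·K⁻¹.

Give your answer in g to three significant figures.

n(CO2) = PV/RT = (1.26 × 129) / (0.08314 × 885.15) = 2.209 mol
n(CO) = (1/1) × 2.209 = 2.209 mol
m(CO) = 2.209 × 28.01 = 61.87 g

61.9 g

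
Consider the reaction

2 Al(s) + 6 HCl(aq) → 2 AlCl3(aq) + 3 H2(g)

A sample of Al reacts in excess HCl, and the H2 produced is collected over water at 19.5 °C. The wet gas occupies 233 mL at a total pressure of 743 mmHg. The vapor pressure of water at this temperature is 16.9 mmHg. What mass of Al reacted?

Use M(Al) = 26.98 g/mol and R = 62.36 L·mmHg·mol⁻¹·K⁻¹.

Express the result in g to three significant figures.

0.167 g

P(H2) = 743 − 16.9 = 726.1 mmHg
n(H2) = PV/RT = (726.1 × 0.2330) / (62.36 × 292.65) = 0.009270 mol
n(Al) = (2/3) × 0.009270 = 0.006180 mol
m(Al) = 0.006180 × 26.98 = 0.1667 g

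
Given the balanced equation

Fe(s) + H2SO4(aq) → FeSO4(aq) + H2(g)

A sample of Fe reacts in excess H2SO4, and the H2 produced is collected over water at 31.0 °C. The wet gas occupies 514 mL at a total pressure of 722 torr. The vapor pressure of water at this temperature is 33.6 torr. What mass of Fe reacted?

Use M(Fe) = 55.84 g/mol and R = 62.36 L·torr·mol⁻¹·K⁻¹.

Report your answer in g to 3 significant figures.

1.04 g

P(H2) = 722 − 33.6 = 688.4 torr
n(H2) = PV/RT = (688.4 × 0.5140) / (62.36 × 304.15) = 0.01866 mol
n(Fe) = (1/1) × 0.01866 = 0.01866 mol
m(Fe) = 0.01866 × 55.84 = 1.042 g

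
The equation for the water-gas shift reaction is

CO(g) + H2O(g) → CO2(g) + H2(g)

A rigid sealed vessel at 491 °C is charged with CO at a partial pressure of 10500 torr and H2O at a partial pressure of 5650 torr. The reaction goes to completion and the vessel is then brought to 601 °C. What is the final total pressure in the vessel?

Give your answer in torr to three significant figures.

18500 torr

At constant V, partial pressures at 491 °C are proportional to moles, so apply stoichiometry directly to pressures.
P(H2O) required for 10500 torr of CO = (1/1) × 10500 = 10500 torr; available 5650 torr, so H2O is limiting.
P(CO) remaining = 10500 − (1/1) × 5650 = 4850 torr
P(gaseous products) = (1+1)/1 × 5650 = 11300 torr
P_total at 491 °C = 4850 + 11300 = 16150 torr
Scaling to 601 °C: P = 16150 × 874.15/764.15 = 18470 torr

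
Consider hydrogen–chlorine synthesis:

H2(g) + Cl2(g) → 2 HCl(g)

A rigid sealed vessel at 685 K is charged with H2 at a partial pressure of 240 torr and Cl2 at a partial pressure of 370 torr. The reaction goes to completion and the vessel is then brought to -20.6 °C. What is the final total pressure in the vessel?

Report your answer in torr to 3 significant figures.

Because the vessel is rigid and T is held at 685 K, work the stoichiometry in partial pressures (P_i = n_iRT/V).
P(Cl2) required for 240 torr of H2 = (1/1) × 240 = 240.0 torr; available 370 torr, so H2 is limiting.
P(Cl2) remaining = 370 − (1/1) × 240 = 130.0 torr
P(gaseous products) = (2)/1 × 240 = 480.0 torr
P_total at 685 K = 130.0 + 480.0 = 610.0 torr
Scaling to -20.6 °C: P = 610.0 × 252.55/685 = 224.9 torr

225 torr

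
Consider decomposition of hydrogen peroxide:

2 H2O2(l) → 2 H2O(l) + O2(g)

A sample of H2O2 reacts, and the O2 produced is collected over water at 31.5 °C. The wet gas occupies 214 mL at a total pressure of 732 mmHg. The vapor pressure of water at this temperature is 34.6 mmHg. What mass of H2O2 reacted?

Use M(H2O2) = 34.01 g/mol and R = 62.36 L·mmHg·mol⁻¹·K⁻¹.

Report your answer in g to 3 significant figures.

P(O2) = 732 − 34.6 = 697.4 mmHg
n(O2) = PV/RT = (697.4 × 0.2140) / (62.36 × 304.65) = 0.007856 mol
n(H2O2) = (2/1) × 0.007856 = 0.01571 mol
m(H2O2) = 0.01571 × 34.01 = 0.5343 g

0.534 g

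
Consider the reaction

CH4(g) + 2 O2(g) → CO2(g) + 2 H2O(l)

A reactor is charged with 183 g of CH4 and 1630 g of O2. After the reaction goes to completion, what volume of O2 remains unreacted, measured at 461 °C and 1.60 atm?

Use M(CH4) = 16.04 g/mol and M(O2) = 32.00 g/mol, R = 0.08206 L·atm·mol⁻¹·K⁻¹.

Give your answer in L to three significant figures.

n(CH4) = 183 / 16.04 = 11.41 mol
n(O2) = 1630 / 32.00 = 50.94 mol
For 11.41 mol CH4, stoichiometry requires (2/1) × 11.41 = 22.82 mol O2; 50.94 mol is available, so CH4 is limiting.
n(O2) consumed = (2/1) × 11.41 = 22.82 mol; remaining = 50.94 − 22.82 = 28.12 mol
V(O2) = nRT/P = 28.12 × 0.08206 × 734.15 / 1.60 = 1059 L

1060 L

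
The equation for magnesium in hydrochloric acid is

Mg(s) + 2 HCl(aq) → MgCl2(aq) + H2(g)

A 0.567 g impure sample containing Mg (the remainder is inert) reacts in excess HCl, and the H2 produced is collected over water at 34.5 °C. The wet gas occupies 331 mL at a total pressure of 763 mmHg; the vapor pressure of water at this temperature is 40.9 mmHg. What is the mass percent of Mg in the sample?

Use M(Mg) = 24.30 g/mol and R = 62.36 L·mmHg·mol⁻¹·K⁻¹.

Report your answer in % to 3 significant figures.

53.4 %

P(H2) = 763 − 40.9 = 722.1 mmHg
n(H2) = PV/RT = (722.1 × 0.3310) / (62.36 × 307.65) = 0.01246 mol
n(Mg) = (1/1) × 0.01246 = 0.01246 mol
m(Mg) = 0.01246 × 24.30 = 0.3028 g
%Mg = 0.3028 / 0.567 × 100 = 53.40%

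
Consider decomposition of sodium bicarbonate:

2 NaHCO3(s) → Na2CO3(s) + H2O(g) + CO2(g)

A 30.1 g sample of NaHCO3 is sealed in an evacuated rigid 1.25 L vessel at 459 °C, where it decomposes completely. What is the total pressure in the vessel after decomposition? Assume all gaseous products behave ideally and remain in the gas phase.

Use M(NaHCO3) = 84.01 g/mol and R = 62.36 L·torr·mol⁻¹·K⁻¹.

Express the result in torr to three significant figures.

n(NaHCO3) = 30.1 / 84.01 = 0.3583 mol
n(gas produced) = (2/2) × 0.3583 = 0.3583 mol
P = nRT/V = 0.3583 × 62.36 × 732.15 / 1.25 = 13090 torr

13100 torr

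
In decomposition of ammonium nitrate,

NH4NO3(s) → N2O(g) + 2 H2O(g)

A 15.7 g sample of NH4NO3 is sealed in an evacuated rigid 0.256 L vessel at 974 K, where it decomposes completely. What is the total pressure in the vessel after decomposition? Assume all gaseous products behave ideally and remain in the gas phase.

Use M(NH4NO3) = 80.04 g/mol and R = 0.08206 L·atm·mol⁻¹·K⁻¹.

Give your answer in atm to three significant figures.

184 atm

n(NH4NO3) = 15.7 / 80.04 = 0.1962 mol
n(gas produced) = (3/1) × 0.1962 = 0.5886 mol
P = nRT/V = 0.5886 × 0.08206 × 974 / 0.256 = 183.8 atm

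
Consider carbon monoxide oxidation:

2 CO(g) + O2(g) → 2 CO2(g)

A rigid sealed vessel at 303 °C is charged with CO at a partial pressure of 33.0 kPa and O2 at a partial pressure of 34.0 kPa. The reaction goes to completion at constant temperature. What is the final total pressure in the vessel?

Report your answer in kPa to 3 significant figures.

Because the vessel is rigid and T is held at 303 °C, work the stoichiometry in partial pressures (P_i = n_iRT/V).
P(O2) required for 33.0 kPa of CO = (1/2) × 33.0 = 16.50 kPa; available 34.0 kPa, so CO is limiting.
P(O2) remaining = 34.0 − (1/2) × 33.0 = 17.50 kPa
P(gaseous products) = (2)/2 × 33.0 = 33.00 kPa
P_total at 303 °C = 17.50 + 33.00 = 50.50 kPa

50.5 kPa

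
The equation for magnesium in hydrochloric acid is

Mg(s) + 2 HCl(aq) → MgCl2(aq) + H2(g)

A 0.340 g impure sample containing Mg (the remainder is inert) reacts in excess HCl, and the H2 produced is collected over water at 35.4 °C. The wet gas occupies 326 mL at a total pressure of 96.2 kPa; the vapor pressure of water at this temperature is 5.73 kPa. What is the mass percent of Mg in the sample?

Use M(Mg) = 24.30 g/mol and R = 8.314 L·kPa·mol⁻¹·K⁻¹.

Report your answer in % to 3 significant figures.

P(H2) = 96.2 − 5.73 = 90.47 kPa
n(H2) = PV/RT = (90.47 × 0.3260) / (8.314 × 308.55) = 0.01150 mol
n(Mg) = (1/1) × 0.01150 = 0.01150 mol
m(Mg) = 0.01150 × 24.30 = 0.2794 g
%Mg = 0.2794 / 0.340 × 100 = 82.18%

82.2 %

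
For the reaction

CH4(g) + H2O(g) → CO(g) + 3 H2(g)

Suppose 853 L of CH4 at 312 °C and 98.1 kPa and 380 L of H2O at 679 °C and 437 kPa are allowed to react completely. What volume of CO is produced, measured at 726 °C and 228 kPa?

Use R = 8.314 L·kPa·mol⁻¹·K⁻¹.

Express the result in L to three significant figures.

n(CH4) = PV/RT = (98.1 × 853) / (8.314 × 585.15) = 17.20 mol
n(H2O) = PV/RT = (437 × 380) / (8.314 × 952.15) = 20.98 mol
For 17.20 mol CH4, stoichiometry requires (1/1) × 17.20 = 17.20 mol H2O; 20.98 mol is available, so CH4 is limiting.
n(CO) = (1/1) × 17.20 = 17.20 mol
V(CO) = nRT/P = 17.20 × 8.314 × 999.15 / 228 = 626.7 L

627 L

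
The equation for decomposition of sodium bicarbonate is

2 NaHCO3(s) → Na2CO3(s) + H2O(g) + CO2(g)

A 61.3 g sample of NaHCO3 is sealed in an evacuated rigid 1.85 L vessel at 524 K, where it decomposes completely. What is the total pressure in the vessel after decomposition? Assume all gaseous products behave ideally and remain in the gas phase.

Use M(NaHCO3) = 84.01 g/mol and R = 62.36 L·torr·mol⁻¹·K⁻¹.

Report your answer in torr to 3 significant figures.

n(NaHCO3) = 61.3 / 84.01 = 0.7297 mol
n(gas produced) = (2/2) × 0.7297 = 0.7297 mol
P = nRT/V = 0.7297 × 62.36 × 524 / 1.85 = 12890 torr

12900 torr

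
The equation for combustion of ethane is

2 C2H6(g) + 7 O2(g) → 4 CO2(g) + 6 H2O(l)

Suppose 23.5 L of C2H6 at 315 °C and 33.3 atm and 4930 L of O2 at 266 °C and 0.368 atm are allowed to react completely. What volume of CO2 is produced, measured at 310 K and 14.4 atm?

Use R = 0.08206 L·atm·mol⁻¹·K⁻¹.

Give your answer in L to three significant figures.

41.4 L

n(C2H6) = PV/RT = (33.3 × 23.5) / (0.08206 × 588.15) = 16.21 mol
n(O2) = PV/RT = (0.368 × 4930) / (0.08206 × 539.15) = 41.01 mol
For 16.21 mol C2H6, stoichiometry requires (7/2) × 16.21 = 56.73 mol O2; 41.01 mol is available, so O2 is limiting.
n(CO2) = (4/7) × 41.01 = 23.43 mol
V(CO2) = nRT/P = 23.43 × 0.08206 × 310 / 14.4 = 41.39 L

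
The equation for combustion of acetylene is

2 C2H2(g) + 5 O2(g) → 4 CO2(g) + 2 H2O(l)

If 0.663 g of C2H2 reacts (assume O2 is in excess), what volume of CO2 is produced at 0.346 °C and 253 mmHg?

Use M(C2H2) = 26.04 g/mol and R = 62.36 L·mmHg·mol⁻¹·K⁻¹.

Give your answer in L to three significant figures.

3.43 L

n(C2H2) = 0.6630 / 26.04 = 0.02546 mol
n(CO2) = (4/2) × 0.02546 = 0.05092 mol
V = nRT/P = 0.05092 × 62.36 × 273.496 / 253 = 3.433 L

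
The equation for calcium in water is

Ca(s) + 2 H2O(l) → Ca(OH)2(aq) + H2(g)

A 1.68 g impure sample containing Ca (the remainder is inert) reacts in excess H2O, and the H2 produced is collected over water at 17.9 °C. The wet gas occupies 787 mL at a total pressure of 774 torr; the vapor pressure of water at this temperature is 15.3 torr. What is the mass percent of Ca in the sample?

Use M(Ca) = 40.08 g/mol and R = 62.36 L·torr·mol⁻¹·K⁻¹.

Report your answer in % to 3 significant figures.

P(H2) = 774 − 15.3 = 758.7 torr
n(H2) = PV/RT = (758.7 × 0.7870) / (62.36 × 291.05) = 0.03290 mol
n(Ca) = (1/1) × 0.03290 = 0.03290 mol
m(Ca) = 0.03290 × 40.08 = 1.319 g
%Ca = 1.319 / 1.68 × 100 = 78.51%

78.5 %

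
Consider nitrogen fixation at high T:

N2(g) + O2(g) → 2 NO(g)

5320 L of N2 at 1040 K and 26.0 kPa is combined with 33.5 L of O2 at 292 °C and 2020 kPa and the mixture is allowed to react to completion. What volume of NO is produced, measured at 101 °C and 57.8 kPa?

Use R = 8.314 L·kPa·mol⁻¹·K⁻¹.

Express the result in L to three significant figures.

n(N2) = PV/RT = (26.0 × 5320) / (8.314 × 1040) = 16.00 mol
n(O2) = PV/RT = (2020 × 33.5) / (8.314 × 565.15) = 14.40 mol
For 16.00 mol N2, stoichiometry requires (1/1) × 16.00 = 16.00 mol O2; 14.40 mol is available, so O2 is limiting.
n(NO) = (2/1) × 14.40 = 28.80 mol
V(NO) = nRT/P = 28.80 × 8.314 × 374.15 / 57.8 = 1550 L

1550 L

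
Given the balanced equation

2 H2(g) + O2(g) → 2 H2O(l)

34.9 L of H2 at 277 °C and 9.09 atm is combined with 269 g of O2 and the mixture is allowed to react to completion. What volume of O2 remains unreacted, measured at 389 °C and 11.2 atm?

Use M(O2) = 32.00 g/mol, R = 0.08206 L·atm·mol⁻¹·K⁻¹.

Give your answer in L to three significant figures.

n(H2) = PV/RT = (9.09 × 34.9) / (0.08206 × 550.15) = 7.027 mol
n(O2) = 269 / 32.00 = 8.406 mol
For 7.027 mol H2, stoichiometry requires (1/2) × 7.027 = 3.514 mol O2; 8.406 mol is available, so H2 is limiting.
n(O2) consumed = (1/2) × 7.027 = 3.514 mol; remaining = 8.406 − 3.514 = 4.892 mol
V(O2) = nRT/P = 4.892 × 0.08206 × 662.15 / 11.2 = 23.73 L

23.7 L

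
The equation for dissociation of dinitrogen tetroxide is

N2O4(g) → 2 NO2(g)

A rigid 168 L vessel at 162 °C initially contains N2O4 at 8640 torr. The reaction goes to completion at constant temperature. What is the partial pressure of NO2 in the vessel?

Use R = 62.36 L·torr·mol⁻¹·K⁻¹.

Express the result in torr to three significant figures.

17300 torr

n(N2O4)₀ = PV/RT = (8640 × 168) / (62.36 × 435.15) = 53.49 mol
n(NO2) = (2/1) × 53.49 = 107.0 mol
P(NO2) = nRT/V = 107.0 × 62.36 × 435.15 / 168 = 17280 torr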